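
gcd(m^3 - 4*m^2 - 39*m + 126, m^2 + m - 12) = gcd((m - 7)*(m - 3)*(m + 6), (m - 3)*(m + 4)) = m - 3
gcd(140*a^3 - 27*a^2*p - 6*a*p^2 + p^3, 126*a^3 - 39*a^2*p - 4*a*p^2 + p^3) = -7*a + p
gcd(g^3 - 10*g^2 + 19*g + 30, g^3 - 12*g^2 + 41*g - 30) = g^2 - 11*g + 30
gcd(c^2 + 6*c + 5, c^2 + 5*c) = c + 5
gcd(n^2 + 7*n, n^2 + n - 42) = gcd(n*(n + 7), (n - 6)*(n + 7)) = n + 7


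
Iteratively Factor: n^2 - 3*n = (n)*(n - 3)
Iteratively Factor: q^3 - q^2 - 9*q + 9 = (q + 3)*(q^2 - 4*q + 3) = (q - 3)*(q + 3)*(q - 1)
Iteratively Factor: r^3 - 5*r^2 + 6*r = (r - 2)*(r^2 - 3*r) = r*(r - 2)*(r - 3)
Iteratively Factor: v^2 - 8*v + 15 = (v - 3)*(v - 5)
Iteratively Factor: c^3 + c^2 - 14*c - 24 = (c + 3)*(c^2 - 2*c - 8) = (c - 4)*(c + 3)*(c + 2)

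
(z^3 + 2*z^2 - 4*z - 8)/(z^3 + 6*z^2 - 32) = (z^2 + 4*z + 4)/(z^2 + 8*z + 16)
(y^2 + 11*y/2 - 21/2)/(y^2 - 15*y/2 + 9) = (y + 7)/(y - 6)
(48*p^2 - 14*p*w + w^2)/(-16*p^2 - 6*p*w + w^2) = (-6*p + w)/(2*p + w)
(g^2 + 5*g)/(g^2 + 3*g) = (g + 5)/(g + 3)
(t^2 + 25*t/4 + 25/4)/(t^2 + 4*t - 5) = (t + 5/4)/(t - 1)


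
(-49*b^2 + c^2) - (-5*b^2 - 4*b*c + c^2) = -44*b^2 + 4*b*c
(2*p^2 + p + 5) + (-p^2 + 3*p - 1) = p^2 + 4*p + 4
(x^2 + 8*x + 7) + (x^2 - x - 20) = 2*x^2 + 7*x - 13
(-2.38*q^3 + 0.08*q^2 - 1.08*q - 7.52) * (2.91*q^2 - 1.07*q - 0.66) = -6.9258*q^5 + 2.7794*q^4 - 1.6576*q^3 - 20.7804*q^2 + 8.7592*q + 4.9632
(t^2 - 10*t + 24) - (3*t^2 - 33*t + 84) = -2*t^2 + 23*t - 60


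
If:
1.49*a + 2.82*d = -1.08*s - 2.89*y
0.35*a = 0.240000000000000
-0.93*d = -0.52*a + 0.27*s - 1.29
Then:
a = 0.69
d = 3.21111111111111*y + 8.45333333333333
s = -11.0604938271605*y - 23.0186243386243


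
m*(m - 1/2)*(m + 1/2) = m^3 - m/4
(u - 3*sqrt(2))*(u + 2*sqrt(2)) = u^2 - sqrt(2)*u - 12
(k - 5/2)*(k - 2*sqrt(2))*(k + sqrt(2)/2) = k^3 - 5*k^2/2 - 3*sqrt(2)*k^2/2 - 2*k + 15*sqrt(2)*k/4 + 5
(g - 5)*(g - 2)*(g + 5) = g^3 - 2*g^2 - 25*g + 50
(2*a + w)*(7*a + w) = 14*a^2 + 9*a*w + w^2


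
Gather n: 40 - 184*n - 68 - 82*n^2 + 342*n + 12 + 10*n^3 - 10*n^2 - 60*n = 10*n^3 - 92*n^2 + 98*n - 16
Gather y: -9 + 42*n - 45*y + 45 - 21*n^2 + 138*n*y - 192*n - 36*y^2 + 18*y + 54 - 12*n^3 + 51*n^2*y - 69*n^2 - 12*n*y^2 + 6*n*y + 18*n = -12*n^3 - 90*n^2 - 132*n + y^2*(-12*n - 36) + y*(51*n^2 + 144*n - 27) + 90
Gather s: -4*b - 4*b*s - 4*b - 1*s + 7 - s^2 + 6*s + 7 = -8*b - s^2 + s*(5 - 4*b) + 14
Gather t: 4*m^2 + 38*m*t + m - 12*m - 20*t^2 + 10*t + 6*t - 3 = 4*m^2 - 11*m - 20*t^2 + t*(38*m + 16) - 3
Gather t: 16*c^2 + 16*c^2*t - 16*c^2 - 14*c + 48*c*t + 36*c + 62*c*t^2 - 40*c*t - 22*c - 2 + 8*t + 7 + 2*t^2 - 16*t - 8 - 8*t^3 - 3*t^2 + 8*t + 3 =-8*t^3 + t^2*(62*c - 1) + t*(16*c^2 + 8*c)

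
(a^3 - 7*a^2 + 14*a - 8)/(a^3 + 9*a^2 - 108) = (a^3 - 7*a^2 + 14*a - 8)/(a^3 + 9*a^2 - 108)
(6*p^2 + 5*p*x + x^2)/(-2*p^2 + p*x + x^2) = (3*p + x)/(-p + x)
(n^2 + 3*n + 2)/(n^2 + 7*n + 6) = (n + 2)/(n + 6)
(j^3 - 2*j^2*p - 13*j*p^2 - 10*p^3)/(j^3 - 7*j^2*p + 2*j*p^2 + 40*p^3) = (-j - p)/(-j + 4*p)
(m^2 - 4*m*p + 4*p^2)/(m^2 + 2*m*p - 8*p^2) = (m - 2*p)/(m + 4*p)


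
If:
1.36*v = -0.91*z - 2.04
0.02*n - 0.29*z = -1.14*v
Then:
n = 52.6397058823529*z + 85.5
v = -0.669117647058823*z - 1.5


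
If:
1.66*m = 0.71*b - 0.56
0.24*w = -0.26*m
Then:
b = 0.788732394366197 - 2.15817984832069*w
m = -0.923076923076923*w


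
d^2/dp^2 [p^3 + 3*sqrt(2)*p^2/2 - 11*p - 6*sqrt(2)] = 6*p + 3*sqrt(2)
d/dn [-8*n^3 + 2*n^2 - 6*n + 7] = -24*n^2 + 4*n - 6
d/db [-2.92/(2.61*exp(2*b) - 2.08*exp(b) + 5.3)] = (15.2424*exp(b) - 6.0736)*exp(b)/(2.61*exp(2*b) - 2.08*exp(b) + 5.3)^2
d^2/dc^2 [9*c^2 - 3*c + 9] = 18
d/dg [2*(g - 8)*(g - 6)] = 4*g - 28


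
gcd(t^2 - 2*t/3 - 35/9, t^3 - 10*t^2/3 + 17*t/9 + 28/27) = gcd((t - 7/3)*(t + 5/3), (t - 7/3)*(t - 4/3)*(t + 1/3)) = t - 7/3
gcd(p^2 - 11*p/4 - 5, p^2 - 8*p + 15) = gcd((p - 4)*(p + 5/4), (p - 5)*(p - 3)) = 1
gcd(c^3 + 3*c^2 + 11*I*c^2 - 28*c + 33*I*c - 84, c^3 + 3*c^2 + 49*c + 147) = c^2 + c*(3 + 7*I) + 21*I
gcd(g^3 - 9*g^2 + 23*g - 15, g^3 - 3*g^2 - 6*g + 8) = g - 1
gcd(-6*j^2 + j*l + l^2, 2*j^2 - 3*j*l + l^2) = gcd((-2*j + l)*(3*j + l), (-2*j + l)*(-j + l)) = 2*j - l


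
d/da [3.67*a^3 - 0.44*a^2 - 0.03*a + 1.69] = 11.01*a^2 - 0.88*a - 0.03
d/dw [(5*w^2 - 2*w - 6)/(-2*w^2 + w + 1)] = (w^2 - 14*w + 4)/(4*w^4 - 4*w^3 - 3*w^2 + 2*w + 1)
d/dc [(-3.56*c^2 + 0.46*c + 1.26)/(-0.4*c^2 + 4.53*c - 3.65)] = (-15.9428*c^2 + 26.996*c - 7.3868)/(0.16*c^4 - 3.624*c^3 + 23.4409*c^2 - 33.069*c + 13.3225)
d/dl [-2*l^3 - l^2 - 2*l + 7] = -6*l^2 - 2*l - 2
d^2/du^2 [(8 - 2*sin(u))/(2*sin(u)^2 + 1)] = 2*(36*sin(u)^5 - 64*sin(u)^4 + 128*sin(u)^2 - 22*sin(u) + 15*sin(3*u) - 2*sin(5*u) - 16)/(2*sin(u)^2 + 1)^3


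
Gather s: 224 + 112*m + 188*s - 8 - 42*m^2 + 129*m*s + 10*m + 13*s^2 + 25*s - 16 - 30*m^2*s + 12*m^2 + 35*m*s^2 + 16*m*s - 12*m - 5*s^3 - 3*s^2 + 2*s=-30*m^2 + 110*m - 5*s^3 + s^2*(35*m + 10) + s*(-30*m^2 + 145*m + 215) + 200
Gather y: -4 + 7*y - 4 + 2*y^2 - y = 2*y^2 + 6*y - 8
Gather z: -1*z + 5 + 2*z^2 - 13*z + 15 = 2*z^2 - 14*z + 20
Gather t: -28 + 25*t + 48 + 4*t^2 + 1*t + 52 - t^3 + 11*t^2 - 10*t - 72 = -t^3 + 15*t^2 + 16*t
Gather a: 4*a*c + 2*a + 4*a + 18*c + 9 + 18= a*(4*c + 6) + 18*c + 27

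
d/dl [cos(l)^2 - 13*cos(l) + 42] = (13 - 2*cos(l))*sin(l)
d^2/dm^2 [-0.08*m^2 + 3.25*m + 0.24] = -0.160000000000000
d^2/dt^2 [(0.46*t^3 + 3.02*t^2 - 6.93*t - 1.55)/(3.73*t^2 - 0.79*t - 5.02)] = (7.105427357601e-15*t^5 + 5.6843418860808e-14*t^4 - 157.233922*t^3 + 220.84539*t^2 - 681.611454*t + 147.195434)/(51.895117*t^6 - 32.973573*t^5 - 202.544595*t^4 + 88.261565*t^3 + 272.59353*t^2 - 59.724948*t - 126.506008)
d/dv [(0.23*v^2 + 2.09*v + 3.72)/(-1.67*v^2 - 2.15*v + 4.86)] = (2.9958*v^2 + 14.6604*v + 18.1554)/(2.7889*v^4 + 7.181*v^3 - 11.6099*v^2 - 20.898*v + 23.6196)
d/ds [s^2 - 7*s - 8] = 2*s - 7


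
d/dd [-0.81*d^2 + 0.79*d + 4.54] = 0.79 - 1.62*d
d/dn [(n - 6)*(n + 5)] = 2*n - 1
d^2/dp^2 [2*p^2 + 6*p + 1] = 4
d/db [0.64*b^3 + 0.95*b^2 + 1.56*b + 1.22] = 1.92*b^2 + 1.9*b + 1.56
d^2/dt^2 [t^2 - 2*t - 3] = 2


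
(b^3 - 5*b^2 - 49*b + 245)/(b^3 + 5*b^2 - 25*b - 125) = (b^2 - 49)/(b^2 + 10*b + 25)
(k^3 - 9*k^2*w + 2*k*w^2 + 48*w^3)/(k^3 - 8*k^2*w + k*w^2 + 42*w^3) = (-k + 8*w)/(-k + 7*w)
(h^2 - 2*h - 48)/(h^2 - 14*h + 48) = (h + 6)/(h - 6)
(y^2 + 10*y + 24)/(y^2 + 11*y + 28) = (y + 6)/(y + 7)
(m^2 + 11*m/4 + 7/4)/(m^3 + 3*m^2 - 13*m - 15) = (m + 7/4)/(m^2 + 2*m - 15)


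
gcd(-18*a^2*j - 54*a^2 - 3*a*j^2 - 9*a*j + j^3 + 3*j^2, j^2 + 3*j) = j + 3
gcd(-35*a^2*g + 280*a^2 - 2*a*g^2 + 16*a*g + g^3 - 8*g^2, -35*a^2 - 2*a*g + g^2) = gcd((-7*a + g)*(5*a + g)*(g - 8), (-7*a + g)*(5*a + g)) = 35*a^2 + 2*a*g - g^2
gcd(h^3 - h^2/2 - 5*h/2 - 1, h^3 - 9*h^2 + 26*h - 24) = h - 2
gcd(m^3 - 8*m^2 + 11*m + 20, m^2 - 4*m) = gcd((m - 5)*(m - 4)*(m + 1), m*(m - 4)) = m - 4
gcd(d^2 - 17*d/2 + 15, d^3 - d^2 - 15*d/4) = d - 5/2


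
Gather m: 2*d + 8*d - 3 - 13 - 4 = 10*d - 20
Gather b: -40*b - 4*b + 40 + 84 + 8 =132 - 44*b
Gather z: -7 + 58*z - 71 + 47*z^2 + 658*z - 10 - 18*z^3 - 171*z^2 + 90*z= -18*z^3 - 124*z^2 + 806*z - 88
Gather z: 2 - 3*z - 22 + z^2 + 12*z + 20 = z^2 + 9*z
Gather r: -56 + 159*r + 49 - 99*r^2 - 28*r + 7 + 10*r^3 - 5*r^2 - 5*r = 10*r^3 - 104*r^2 + 126*r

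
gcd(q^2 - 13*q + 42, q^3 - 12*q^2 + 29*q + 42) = q^2 - 13*q + 42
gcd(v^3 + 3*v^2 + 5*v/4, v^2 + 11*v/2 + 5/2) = v + 1/2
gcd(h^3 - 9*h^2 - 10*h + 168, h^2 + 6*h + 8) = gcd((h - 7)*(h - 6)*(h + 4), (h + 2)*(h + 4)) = h + 4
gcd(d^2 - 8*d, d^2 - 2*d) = d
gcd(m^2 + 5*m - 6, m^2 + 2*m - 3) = m - 1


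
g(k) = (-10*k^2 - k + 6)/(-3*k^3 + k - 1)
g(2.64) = 1.24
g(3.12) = 1.06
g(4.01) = 0.83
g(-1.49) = -1.98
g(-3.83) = -0.84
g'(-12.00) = -0.02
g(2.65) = 1.23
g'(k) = (-20*k - 1)/(-3*k^3 + k - 1) + (9*k^2 - 1)*(-10*k^2 - k + 6)/(-3*k^3 + k - 1)^2 = ((20*k + 1)*(3*k^3 - k + 1) - (9*k^2 - 1)*(10*k^2 + k - 6))/(3*k^3 - k + 1)^2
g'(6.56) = -0.08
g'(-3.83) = -0.21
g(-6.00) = -0.54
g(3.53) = 0.94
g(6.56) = 0.51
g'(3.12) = -0.32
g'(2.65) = -0.42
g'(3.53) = -0.26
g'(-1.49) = -1.18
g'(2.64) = -0.42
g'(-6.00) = -0.09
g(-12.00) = -0.27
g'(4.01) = -0.20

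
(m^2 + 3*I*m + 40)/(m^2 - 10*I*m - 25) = (m + 8*I)/(m - 5*I)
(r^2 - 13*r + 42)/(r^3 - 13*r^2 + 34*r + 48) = (r - 7)/(r^2 - 7*r - 8)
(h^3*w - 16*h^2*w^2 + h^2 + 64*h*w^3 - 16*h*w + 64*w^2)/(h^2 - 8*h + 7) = (h^3*w - 16*h^2*w^2 + h^2 + 64*h*w^3 - 16*h*w + 64*w^2)/(h^2 - 8*h + 7)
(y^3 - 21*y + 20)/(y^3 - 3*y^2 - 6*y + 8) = (y + 5)/(y + 2)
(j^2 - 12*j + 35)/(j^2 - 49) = (j - 5)/(j + 7)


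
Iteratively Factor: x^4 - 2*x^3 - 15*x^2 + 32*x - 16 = (x - 1)*(x^3 - x^2 - 16*x + 16) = (x - 1)*(x + 4)*(x^2 - 5*x + 4) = (x - 4)*(x - 1)*(x + 4)*(x - 1)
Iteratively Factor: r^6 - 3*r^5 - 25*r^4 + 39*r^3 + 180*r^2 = (r - 5)*(r^5 + 2*r^4 - 15*r^3 - 36*r^2) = (r - 5)*(r + 3)*(r^4 - r^3 - 12*r^2) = r*(r - 5)*(r + 3)*(r^3 - r^2 - 12*r) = r*(r - 5)*(r + 3)^2*(r^2 - 4*r) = r*(r - 5)*(r - 4)*(r + 3)^2*(r)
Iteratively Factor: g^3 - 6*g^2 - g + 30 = (g - 3)*(g^2 - 3*g - 10) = (g - 3)*(g + 2)*(g - 5)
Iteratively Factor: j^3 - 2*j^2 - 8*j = (j - 4)*(j^2 + 2*j) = (j - 4)*(j + 2)*(j)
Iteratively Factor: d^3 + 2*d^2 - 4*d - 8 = (d + 2)*(d^2 - 4) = (d + 2)^2*(d - 2)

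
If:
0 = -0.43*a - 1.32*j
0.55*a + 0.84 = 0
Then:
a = -1.53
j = 0.50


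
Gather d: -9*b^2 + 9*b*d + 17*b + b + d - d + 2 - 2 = -9*b^2 + 9*b*d + 18*b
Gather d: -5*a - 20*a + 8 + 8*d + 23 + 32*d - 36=-25*a + 40*d - 5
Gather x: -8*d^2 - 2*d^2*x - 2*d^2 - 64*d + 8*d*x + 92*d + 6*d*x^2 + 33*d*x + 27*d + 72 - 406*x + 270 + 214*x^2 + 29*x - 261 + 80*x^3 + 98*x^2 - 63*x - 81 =-10*d^2 + 55*d + 80*x^3 + x^2*(6*d + 312) + x*(-2*d^2 + 41*d - 440)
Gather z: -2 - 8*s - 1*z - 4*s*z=-8*s + z*(-4*s - 1) - 2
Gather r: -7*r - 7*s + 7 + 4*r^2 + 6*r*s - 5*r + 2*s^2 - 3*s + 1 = 4*r^2 + r*(6*s - 12) + 2*s^2 - 10*s + 8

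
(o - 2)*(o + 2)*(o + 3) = o^3 + 3*o^2 - 4*o - 12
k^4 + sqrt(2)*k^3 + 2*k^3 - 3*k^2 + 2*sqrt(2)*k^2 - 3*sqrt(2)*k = k*(k - 1)*(k + 3)*(k + sqrt(2))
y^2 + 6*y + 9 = (y + 3)^2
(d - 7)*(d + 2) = d^2 - 5*d - 14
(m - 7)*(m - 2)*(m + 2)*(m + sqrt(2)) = m^4 - 7*m^3 + sqrt(2)*m^3 - 7*sqrt(2)*m^2 - 4*m^2 - 4*sqrt(2)*m + 28*m + 28*sqrt(2)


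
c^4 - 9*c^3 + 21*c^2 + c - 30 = (c - 5)*(c - 3)*(c - 2)*(c + 1)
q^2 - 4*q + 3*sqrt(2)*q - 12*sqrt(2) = (q - 4)*(q + 3*sqrt(2))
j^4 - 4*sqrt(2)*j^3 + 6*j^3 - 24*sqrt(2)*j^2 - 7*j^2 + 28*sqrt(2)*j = j*(j - 1)*(j + 7)*(j - 4*sqrt(2))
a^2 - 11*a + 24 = (a - 8)*(a - 3)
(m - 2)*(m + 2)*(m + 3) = m^3 + 3*m^2 - 4*m - 12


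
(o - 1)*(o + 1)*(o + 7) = o^3 + 7*o^2 - o - 7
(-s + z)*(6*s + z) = -6*s^2 + 5*s*z + z^2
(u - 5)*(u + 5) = u^2 - 25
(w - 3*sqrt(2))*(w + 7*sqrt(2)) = w^2 + 4*sqrt(2)*w - 42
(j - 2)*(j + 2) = j^2 - 4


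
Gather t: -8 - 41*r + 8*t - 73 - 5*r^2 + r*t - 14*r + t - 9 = -5*r^2 - 55*r + t*(r + 9) - 90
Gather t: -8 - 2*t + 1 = -2*t - 7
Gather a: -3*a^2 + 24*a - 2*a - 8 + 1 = -3*a^2 + 22*a - 7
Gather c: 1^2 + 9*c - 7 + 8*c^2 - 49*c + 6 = 8*c^2 - 40*c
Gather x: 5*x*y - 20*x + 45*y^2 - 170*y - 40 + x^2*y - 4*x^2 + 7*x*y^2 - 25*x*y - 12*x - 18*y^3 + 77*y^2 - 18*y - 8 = x^2*(y - 4) + x*(7*y^2 - 20*y - 32) - 18*y^3 + 122*y^2 - 188*y - 48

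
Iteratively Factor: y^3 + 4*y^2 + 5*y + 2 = (y + 2)*(y^2 + 2*y + 1) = (y + 1)*(y + 2)*(y + 1)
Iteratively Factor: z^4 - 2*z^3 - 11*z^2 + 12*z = (z - 1)*(z^3 - z^2 - 12*z) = (z - 4)*(z - 1)*(z^2 + 3*z) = z*(z - 4)*(z - 1)*(z + 3)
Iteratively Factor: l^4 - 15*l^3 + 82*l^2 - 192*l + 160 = (l - 4)*(l^3 - 11*l^2 + 38*l - 40) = (l - 4)*(l - 2)*(l^2 - 9*l + 20) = (l - 4)^2*(l - 2)*(l - 5)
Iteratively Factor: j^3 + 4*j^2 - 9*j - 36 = (j + 3)*(j^2 + j - 12) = (j + 3)*(j + 4)*(j - 3)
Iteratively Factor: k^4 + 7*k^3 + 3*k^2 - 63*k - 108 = (k + 3)*(k^3 + 4*k^2 - 9*k - 36) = (k + 3)^2*(k^2 + k - 12) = (k + 3)^2*(k + 4)*(k - 3)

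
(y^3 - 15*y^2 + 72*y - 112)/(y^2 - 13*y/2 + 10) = 2*(y^2 - 11*y + 28)/(2*y - 5)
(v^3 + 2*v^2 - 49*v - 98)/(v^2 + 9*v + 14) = v - 7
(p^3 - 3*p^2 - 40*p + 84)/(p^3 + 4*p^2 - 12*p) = (p - 7)/p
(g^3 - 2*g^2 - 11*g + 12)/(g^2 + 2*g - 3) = g - 4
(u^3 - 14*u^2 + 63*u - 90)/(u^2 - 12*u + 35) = (u^2 - 9*u + 18)/(u - 7)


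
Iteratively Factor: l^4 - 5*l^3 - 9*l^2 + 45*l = (l - 3)*(l^3 - 2*l^2 - 15*l) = (l - 5)*(l - 3)*(l^2 + 3*l) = l*(l - 5)*(l - 3)*(l + 3)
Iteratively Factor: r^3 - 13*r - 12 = (r + 1)*(r^2 - r - 12) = (r - 4)*(r + 1)*(r + 3)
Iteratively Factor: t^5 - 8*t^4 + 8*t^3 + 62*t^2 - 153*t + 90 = (t - 2)*(t^4 - 6*t^3 - 4*t^2 + 54*t - 45) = (t - 5)*(t - 2)*(t^3 - t^2 - 9*t + 9) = (t - 5)*(t - 2)*(t + 3)*(t^2 - 4*t + 3) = (t - 5)*(t - 2)*(t - 1)*(t + 3)*(t - 3)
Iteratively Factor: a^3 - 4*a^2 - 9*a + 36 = (a - 3)*(a^2 - a - 12) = (a - 4)*(a - 3)*(a + 3)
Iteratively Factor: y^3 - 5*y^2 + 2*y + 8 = (y + 1)*(y^2 - 6*y + 8) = (y - 2)*(y + 1)*(y - 4)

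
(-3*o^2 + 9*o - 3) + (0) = -3*o^2 + 9*o - 3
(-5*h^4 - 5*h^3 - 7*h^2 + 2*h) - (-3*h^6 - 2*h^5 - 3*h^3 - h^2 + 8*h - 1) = 3*h^6 + 2*h^5 - 5*h^4 - 2*h^3 - 6*h^2 - 6*h + 1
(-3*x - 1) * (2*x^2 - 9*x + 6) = -6*x^3 + 25*x^2 - 9*x - 6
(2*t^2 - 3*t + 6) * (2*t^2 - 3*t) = 4*t^4 - 12*t^3 + 21*t^2 - 18*t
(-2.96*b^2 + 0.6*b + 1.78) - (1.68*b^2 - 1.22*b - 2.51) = -4.64*b^2 + 1.82*b + 4.29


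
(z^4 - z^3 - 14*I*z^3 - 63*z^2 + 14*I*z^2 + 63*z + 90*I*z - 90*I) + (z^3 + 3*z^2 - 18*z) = z^4 - 14*I*z^3 - 60*z^2 + 14*I*z^2 + 45*z + 90*I*z - 90*I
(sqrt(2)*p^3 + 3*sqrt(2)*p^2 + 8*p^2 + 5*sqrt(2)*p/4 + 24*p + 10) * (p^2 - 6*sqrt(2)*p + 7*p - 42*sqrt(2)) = sqrt(2)*p^5 - 4*p^4 + 10*sqrt(2)*p^4 - 40*p^3 - 103*sqrt(2)*p^3/4 - 1885*sqrt(2)*p^2/4 - 89*p^2 - 1068*sqrt(2)*p - 35*p - 420*sqrt(2)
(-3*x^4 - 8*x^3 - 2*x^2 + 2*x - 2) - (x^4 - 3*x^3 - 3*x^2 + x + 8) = -4*x^4 - 5*x^3 + x^2 + x - 10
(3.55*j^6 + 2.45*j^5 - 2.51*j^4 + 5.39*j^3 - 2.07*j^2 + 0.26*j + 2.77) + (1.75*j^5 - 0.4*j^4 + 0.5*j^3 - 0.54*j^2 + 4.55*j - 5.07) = 3.55*j^6 + 4.2*j^5 - 2.91*j^4 + 5.89*j^3 - 2.61*j^2 + 4.81*j - 2.3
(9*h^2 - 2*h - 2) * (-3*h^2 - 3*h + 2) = -27*h^4 - 21*h^3 + 30*h^2 + 2*h - 4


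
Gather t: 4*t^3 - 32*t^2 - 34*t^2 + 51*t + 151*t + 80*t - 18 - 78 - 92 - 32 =4*t^3 - 66*t^2 + 282*t - 220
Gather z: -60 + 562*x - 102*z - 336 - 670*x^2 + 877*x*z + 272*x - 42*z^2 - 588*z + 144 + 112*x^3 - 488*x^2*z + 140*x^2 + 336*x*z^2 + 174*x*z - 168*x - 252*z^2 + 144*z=112*x^3 - 530*x^2 + 666*x + z^2*(336*x - 294) + z*(-488*x^2 + 1051*x - 546) - 252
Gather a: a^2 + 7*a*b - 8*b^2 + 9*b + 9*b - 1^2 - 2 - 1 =a^2 + 7*a*b - 8*b^2 + 18*b - 4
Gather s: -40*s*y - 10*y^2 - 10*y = -40*s*y - 10*y^2 - 10*y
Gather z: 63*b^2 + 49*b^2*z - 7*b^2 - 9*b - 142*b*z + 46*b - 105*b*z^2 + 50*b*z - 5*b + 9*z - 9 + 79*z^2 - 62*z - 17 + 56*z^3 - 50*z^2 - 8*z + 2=56*b^2 + 32*b + 56*z^3 + z^2*(29 - 105*b) + z*(49*b^2 - 92*b - 61) - 24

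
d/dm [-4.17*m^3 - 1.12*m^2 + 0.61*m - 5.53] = -12.51*m^2 - 2.24*m + 0.61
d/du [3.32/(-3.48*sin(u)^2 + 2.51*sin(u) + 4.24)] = (23.1072*sin(u) - 8.3332)*cos(u)/(-3.48*sin(u)^2 + 2.51*sin(u) + 4.24)^2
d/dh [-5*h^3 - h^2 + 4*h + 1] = -15*h^2 - 2*h + 4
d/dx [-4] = 0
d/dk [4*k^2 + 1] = 8*k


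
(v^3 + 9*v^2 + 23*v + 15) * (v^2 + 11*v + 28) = v^5 + 20*v^4 + 150*v^3 + 520*v^2 + 809*v + 420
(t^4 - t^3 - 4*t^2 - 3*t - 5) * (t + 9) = t^5 + 8*t^4 - 13*t^3 - 39*t^2 - 32*t - 45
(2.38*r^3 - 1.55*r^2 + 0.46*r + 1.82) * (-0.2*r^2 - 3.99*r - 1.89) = -0.476*r^5 - 9.1862*r^4 + 1.5943*r^3 + 0.7301*r^2 - 8.1312*r - 3.4398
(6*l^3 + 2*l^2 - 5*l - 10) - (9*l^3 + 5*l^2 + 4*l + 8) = -3*l^3 - 3*l^2 - 9*l - 18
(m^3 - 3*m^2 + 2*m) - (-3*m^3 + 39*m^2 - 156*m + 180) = 4*m^3 - 42*m^2 + 158*m - 180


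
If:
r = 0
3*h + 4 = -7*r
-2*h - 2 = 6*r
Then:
No Solution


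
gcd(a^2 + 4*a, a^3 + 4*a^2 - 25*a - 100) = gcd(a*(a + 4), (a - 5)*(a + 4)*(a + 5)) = a + 4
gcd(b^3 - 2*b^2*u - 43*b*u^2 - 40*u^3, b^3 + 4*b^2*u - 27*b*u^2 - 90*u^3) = 1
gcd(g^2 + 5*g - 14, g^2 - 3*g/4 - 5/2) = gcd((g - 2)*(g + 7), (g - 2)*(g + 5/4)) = g - 2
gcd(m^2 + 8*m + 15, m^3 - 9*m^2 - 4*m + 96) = m + 3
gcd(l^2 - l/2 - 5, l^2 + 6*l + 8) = l + 2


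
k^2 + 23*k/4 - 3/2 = (k - 1/4)*(k + 6)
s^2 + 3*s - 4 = (s - 1)*(s + 4)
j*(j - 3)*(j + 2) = j^3 - j^2 - 6*j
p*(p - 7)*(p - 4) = p^3 - 11*p^2 + 28*p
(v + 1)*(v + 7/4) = v^2 + 11*v/4 + 7/4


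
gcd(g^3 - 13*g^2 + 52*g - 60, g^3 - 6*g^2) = g - 6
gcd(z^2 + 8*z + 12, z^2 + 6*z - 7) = 1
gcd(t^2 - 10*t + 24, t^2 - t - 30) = t - 6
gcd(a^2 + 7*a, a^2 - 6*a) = a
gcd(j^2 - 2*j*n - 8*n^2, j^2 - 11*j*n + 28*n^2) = j - 4*n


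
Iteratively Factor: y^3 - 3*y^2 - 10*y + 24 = (y - 2)*(y^2 - y - 12) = (y - 2)*(y + 3)*(y - 4)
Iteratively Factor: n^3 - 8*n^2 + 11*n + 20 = (n - 4)*(n^2 - 4*n - 5) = (n - 4)*(n + 1)*(n - 5)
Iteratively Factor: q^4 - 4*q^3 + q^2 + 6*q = (q - 3)*(q^3 - q^2 - 2*q) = (q - 3)*(q + 1)*(q^2 - 2*q) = q*(q - 3)*(q + 1)*(q - 2)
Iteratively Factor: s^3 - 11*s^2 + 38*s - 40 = (s - 4)*(s^2 - 7*s + 10) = (s - 5)*(s - 4)*(s - 2)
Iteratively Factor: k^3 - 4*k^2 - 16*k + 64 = (k - 4)*(k^2 - 16) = (k - 4)^2*(k + 4)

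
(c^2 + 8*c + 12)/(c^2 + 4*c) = (c^2 + 8*c + 12)/(c*(c + 4))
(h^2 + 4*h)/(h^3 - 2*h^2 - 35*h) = (h + 4)/(h^2 - 2*h - 35)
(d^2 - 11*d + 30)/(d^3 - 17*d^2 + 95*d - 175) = (d - 6)/(d^2 - 12*d + 35)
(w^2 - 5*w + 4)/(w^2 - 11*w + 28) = (w - 1)/(w - 7)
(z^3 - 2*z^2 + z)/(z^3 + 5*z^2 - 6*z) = (z - 1)/(z + 6)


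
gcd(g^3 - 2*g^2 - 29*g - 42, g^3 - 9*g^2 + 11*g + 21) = g - 7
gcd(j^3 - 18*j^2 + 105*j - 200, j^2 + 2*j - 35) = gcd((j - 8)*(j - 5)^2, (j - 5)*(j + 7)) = j - 5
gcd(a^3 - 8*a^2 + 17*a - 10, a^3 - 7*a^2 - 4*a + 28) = a - 2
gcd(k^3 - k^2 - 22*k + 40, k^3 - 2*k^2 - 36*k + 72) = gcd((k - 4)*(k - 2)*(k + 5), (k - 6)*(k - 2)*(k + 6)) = k - 2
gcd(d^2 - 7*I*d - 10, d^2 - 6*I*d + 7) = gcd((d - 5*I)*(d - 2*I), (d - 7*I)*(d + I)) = 1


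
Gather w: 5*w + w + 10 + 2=6*w + 12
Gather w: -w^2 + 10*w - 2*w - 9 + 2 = -w^2 + 8*w - 7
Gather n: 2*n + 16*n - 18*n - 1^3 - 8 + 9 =0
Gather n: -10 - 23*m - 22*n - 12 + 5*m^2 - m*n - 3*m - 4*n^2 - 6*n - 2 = 5*m^2 - 26*m - 4*n^2 + n*(-m - 28) - 24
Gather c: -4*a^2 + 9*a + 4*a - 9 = -4*a^2 + 13*a - 9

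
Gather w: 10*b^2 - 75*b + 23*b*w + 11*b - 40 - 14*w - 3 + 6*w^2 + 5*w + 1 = 10*b^2 - 64*b + 6*w^2 + w*(23*b - 9) - 42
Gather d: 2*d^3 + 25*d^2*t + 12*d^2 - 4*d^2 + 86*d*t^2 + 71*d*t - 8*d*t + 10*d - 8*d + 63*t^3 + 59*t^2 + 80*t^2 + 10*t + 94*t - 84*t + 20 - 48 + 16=2*d^3 + d^2*(25*t + 8) + d*(86*t^2 + 63*t + 2) + 63*t^3 + 139*t^2 + 20*t - 12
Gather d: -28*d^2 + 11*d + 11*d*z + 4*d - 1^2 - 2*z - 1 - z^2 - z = -28*d^2 + d*(11*z + 15) - z^2 - 3*z - 2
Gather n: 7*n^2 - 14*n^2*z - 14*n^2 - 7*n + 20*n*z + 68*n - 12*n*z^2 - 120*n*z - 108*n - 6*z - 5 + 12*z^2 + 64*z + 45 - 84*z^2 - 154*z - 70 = n^2*(-14*z - 7) + n*(-12*z^2 - 100*z - 47) - 72*z^2 - 96*z - 30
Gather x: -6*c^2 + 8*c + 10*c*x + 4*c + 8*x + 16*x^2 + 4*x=-6*c^2 + 12*c + 16*x^2 + x*(10*c + 12)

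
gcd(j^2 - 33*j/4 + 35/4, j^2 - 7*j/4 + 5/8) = j - 5/4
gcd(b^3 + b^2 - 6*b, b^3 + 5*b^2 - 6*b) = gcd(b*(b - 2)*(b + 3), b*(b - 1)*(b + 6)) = b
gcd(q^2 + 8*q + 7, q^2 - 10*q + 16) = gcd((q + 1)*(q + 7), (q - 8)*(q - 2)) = 1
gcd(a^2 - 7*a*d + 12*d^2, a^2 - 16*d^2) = a - 4*d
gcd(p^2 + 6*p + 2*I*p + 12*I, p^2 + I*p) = 1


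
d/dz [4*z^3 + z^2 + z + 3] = 12*z^2 + 2*z + 1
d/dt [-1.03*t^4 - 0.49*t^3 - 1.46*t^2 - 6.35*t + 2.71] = -4.12*t^3 - 1.47*t^2 - 2.92*t - 6.35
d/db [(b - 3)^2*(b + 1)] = (b - 3)*(3*b - 1)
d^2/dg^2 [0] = 0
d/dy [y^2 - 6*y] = 2*y - 6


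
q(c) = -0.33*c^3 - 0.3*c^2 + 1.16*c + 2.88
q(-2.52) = 3.33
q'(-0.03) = 1.18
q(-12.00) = 516.00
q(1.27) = 3.19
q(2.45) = -0.93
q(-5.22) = 35.59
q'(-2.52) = -3.61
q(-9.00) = 208.71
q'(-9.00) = -73.63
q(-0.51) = 2.25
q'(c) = -0.99*c^2 - 0.6*c + 1.16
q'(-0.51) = 1.21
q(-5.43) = 40.57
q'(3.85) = -15.82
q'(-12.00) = -134.20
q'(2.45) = -6.25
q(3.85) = -15.93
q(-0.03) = 2.84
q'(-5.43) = -24.77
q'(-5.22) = -22.68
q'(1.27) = -1.20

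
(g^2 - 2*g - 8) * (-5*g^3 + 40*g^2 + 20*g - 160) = -5*g^5 + 50*g^4 - 20*g^3 - 520*g^2 + 160*g + 1280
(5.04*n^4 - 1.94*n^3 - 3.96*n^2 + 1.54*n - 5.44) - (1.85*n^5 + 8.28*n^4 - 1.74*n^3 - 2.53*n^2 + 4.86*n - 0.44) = -1.85*n^5 - 3.24*n^4 - 0.2*n^3 - 1.43*n^2 - 3.32*n - 5.0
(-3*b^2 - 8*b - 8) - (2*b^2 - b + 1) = -5*b^2 - 7*b - 9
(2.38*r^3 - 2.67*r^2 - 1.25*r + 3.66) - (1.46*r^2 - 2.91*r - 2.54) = 2.38*r^3 - 4.13*r^2 + 1.66*r + 6.2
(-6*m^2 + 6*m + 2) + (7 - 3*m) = -6*m^2 + 3*m + 9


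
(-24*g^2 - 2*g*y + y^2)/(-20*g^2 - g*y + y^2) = (-6*g + y)/(-5*g + y)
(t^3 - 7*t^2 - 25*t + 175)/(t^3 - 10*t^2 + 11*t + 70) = (t + 5)/(t + 2)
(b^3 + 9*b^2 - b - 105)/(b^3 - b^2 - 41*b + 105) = (b + 5)/(b - 5)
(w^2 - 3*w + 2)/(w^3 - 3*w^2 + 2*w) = 1/w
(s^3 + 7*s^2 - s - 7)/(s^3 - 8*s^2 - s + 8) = (s + 7)/(s - 8)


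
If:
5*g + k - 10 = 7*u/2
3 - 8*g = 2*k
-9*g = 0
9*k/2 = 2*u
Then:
No Solution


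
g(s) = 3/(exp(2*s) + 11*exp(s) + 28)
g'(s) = 3*(-2*exp(2*s) - 11*exp(s))/(exp(2*s) + 11*exp(s) + 28)^2 = (-6*exp(s) - 33)*exp(s)/(exp(2*s) + 11*exp(s) + 28)^2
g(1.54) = 0.03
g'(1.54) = -0.03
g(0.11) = 0.07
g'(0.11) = -0.03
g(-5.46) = 0.11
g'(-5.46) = -0.00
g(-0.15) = 0.08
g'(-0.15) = -0.02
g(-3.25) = 0.11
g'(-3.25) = -0.00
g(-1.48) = 0.10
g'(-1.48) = -0.01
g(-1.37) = 0.10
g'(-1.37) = -0.01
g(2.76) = 0.01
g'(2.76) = -0.01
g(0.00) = 0.08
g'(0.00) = -0.02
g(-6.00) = 0.11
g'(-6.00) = 0.00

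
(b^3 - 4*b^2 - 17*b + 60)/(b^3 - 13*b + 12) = (b - 5)/(b - 1)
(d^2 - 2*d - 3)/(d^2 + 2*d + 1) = (d - 3)/(d + 1)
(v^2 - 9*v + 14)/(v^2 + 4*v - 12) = (v - 7)/(v + 6)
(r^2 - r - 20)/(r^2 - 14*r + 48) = (r^2 - r - 20)/(r^2 - 14*r + 48)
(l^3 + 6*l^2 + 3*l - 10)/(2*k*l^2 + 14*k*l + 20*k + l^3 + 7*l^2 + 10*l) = (l - 1)/(2*k + l)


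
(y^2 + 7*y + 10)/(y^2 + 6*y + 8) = (y + 5)/(y + 4)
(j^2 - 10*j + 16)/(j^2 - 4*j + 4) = (j - 8)/(j - 2)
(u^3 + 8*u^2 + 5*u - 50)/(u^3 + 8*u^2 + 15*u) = (u^2 + 3*u - 10)/(u*(u + 3))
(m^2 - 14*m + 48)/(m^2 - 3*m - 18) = (m - 8)/(m + 3)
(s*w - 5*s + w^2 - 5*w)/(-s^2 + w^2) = (5 - w)/(s - w)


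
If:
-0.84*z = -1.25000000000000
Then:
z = 1.49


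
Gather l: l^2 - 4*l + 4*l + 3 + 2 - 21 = l^2 - 16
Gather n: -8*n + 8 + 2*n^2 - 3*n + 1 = 2*n^2 - 11*n + 9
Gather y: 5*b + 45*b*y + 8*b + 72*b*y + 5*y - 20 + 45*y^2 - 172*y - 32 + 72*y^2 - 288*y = 13*b + 117*y^2 + y*(117*b - 455) - 52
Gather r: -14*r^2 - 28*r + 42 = -14*r^2 - 28*r + 42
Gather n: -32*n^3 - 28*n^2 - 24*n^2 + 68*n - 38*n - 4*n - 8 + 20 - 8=-32*n^3 - 52*n^2 + 26*n + 4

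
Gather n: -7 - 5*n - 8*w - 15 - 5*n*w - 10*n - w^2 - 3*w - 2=n*(-5*w - 15) - w^2 - 11*w - 24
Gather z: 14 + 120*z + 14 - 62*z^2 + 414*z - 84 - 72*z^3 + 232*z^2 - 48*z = -72*z^3 + 170*z^2 + 486*z - 56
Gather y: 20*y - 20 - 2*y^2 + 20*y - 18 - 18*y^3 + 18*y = -18*y^3 - 2*y^2 + 58*y - 38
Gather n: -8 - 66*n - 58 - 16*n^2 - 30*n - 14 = -16*n^2 - 96*n - 80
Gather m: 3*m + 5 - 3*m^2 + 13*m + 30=-3*m^2 + 16*m + 35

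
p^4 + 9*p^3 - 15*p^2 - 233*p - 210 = (p - 5)*(p + 1)*(p + 6)*(p + 7)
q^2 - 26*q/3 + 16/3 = (q - 8)*(q - 2/3)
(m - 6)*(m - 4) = m^2 - 10*m + 24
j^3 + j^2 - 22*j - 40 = (j - 5)*(j + 2)*(j + 4)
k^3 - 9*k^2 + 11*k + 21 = (k - 7)*(k - 3)*(k + 1)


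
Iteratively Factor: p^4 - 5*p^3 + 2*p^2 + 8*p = (p)*(p^3 - 5*p^2 + 2*p + 8) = p*(p - 2)*(p^2 - 3*p - 4) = p*(p - 4)*(p - 2)*(p + 1)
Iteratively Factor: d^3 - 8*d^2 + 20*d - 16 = (d - 2)*(d^2 - 6*d + 8) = (d - 2)^2*(d - 4)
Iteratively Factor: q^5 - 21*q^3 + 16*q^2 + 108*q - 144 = (q + 4)*(q^4 - 4*q^3 - 5*q^2 + 36*q - 36) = (q - 2)*(q + 4)*(q^3 - 2*q^2 - 9*q + 18) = (q - 2)^2*(q + 4)*(q^2 - 9) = (q - 2)^2*(q + 3)*(q + 4)*(q - 3)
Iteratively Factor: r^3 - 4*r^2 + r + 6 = (r - 3)*(r^2 - r - 2) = (r - 3)*(r - 2)*(r + 1)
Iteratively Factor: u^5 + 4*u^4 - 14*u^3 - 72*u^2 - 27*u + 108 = (u - 4)*(u^4 + 8*u^3 + 18*u^2 - 27) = (u - 4)*(u + 3)*(u^3 + 5*u^2 + 3*u - 9) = (u - 4)*(u + 3)^2*(u^2 + 2*u - 3) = (u - 4)*(u + 3)^3*(u - 1)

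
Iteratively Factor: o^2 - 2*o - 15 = (o - 5)*(o + 3)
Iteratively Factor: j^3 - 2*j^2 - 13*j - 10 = (j + 1)*(j^2 - 3*j - 10) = (j + 1)*(j + 2)*(j - 5)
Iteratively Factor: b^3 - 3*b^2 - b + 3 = (b - 3)*(b^2 - 1) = (b - 3)*(b - 1)*(b + 1)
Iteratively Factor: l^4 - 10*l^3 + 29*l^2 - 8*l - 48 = (l - 4)*(l^3 - 6*l^2 + 5*l + 12) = (l - 4)*(l + 1)*(l^2 - 7*l + 12) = (l - 4)*(l - 3)*(l + 1)*(l - 4)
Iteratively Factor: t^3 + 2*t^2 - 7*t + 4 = (t - 1)*(t^2 + 3*t - 4) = (t - 1)*(t + 4)*(t - 1)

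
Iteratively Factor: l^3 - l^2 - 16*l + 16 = (l + 4)*(l^2 - 5*l + 4) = (l - 1)*(l + 4)*(l - 4)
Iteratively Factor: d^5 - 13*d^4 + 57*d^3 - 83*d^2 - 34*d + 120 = (d - 5)*(d^4 - 8*d^3 + 17*d^2 + 2*d - 24) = (d - 5)*(d + 1)*(d^3 - 9*d^2 + 26*d - 24) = (d - 5)*(d - 2)*(d + 1)*(d^2 - 7*d + 12) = (d - 5)*(d - 3)*(d - 2)*(d + 1)*(d - 4)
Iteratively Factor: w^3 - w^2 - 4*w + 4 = (w - 1)*(w^2 - 4) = (w - 2)*(w - 1)*(w + 2)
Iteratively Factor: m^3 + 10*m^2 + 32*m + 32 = (m + 2)*(m^2 + 8*m + 16) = (m + 2)*(m + 4)*(m + 4)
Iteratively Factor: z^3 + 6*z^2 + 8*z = (z + 4)*(z^2 + 2*z) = (z + 2)*(z + 4)*(z)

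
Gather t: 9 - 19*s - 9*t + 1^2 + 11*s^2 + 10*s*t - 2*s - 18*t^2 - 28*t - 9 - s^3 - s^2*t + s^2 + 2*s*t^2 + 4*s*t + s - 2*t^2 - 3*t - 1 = -s^3 + 12*s^2 - 20*s + t^2*(2*s - 20) + t*(-s^2 + 14*s - 40)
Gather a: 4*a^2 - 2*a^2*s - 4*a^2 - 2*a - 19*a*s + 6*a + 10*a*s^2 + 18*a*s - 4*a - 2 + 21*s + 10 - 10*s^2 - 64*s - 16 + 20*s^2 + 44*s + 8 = -2*a^2*s + a*(10*s^2 - s) + 10*s^2 + s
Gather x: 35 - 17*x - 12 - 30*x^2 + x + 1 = -30*x^2 - 16*x + 24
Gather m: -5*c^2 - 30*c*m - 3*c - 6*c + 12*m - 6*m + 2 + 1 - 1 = -5*c^2 - 9*c + m*(6 - 30*c) + 2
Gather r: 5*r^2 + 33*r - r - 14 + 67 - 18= 5*r^2 + 32*r + 35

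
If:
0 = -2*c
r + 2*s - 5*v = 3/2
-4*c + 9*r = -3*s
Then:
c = 0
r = -v - 3/10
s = 3*v + 9/10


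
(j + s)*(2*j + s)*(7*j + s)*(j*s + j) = 14*j^4*s + 14*j^4 + 23*j^3*s^2 + 23*j^3*s + 10*j^2*s^3 + 10*j^2*s^2 + j*s^4 + j*s^3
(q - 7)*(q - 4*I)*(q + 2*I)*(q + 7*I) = q^4 - 7*q^3 + 5*I*q^3 + 22*q^2 - 35*I*q^2 - 154*q + 56*I*q - 392*I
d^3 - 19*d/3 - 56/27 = (d - 8/3)*(d + 1/3)*(d + 7/3)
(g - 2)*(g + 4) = g^2 + 2*g - 8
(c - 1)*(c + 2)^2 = c^3 + 3*c^2 - 4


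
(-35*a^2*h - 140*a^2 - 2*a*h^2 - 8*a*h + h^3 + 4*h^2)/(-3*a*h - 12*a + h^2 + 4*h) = (35*a^2 + 2*a*h - h^2)/(3*a - h)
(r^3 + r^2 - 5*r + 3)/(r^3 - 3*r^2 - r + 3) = (r^2 + 2*r - 3)/(r^2 - 2*r - 3)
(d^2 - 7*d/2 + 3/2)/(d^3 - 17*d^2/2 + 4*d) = (d - 3)/(d*(d - 8))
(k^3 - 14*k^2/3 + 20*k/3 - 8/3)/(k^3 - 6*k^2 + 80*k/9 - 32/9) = 3*(k^2 - 4*k + 4)/(3*k^2 - 16*k + 16)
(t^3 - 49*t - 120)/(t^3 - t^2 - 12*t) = (t^2 - 3*t - 40)/(t*(t - 4))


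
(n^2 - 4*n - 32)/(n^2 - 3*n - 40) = (n + 4)/(n + 5)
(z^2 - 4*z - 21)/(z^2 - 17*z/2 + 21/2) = 2*(z + 3)/(2*z - 3)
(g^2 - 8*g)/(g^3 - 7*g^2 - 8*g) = 1/(g + 1)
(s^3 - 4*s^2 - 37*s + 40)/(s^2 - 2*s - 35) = (s^2 - 9*s + 8)/(s - 7)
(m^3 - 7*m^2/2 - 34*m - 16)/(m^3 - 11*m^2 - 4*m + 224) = (m + 1/2)/(m - 7)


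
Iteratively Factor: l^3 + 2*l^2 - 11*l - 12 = (l + 4)*(l^2 - 2*l - 3) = (l - 3)*(l + 4)*(l + 1)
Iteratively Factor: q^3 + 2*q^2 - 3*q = (q)*(q^2 + 2*q - 3) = q*(q - 1)*(q + 3)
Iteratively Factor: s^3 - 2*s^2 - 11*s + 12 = (s - 4)*(s^2 + 2*s - 3) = (s - 4)*(s - 1)*(s + 3)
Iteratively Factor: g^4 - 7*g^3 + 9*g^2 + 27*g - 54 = (g - 3)*(g^3 - 4*g^2 - 3*g + 18) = (g - 3)^2*(g^2 - g - 6) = (g - 3)^2*(g + 2)*(g - 3)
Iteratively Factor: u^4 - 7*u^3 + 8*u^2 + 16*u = (u - 4)*(u^3 - 3*u^2 - 4*u) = u*(u - 4)*(u^2 - 3*u - 4) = u*(u - 4)^2*(u + 1)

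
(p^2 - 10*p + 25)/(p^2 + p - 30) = (p - 5)/(p + 6)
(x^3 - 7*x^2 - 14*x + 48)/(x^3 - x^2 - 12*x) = (x^2 - 10*x + 16)/(x*(x - 4))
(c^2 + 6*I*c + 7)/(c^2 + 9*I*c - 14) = (c - I)/(c + 2*I)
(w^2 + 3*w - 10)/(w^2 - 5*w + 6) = (w + 5)/(w - 3)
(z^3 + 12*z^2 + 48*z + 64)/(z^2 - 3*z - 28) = (z^2 + 8*z + 16)/(z - 7)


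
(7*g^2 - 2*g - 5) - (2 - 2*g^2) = 9*g^2 - 2*g - 7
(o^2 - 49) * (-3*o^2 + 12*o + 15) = -3*o^4 + 12*o^3 + 162*o^2 - 588*o - 735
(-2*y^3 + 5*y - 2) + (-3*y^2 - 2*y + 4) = -2*y^3 - 3*y^2 + 3*y + 2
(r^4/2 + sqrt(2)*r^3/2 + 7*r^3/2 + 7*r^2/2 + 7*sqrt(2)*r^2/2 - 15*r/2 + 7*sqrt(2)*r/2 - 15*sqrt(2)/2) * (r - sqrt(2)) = r^5/2 + 7*r^4/2 + 5*r^3/2 - 29*r^2/2 - 7*r + 15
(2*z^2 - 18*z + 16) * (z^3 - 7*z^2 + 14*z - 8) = 2*z^5 - 32*z^4 + 170*z^3 - 380*z^2 + 368*z - 128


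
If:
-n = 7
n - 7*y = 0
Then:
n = -7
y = -1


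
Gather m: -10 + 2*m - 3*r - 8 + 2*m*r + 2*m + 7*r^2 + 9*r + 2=m*(2*r + 4) + 7*r^2 + 6*r - 16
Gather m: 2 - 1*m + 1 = 3 - m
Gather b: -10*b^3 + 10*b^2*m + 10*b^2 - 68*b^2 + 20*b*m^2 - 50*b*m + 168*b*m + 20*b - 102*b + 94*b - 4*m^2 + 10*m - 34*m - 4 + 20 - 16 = -10*b^3 + b^2*(10*m - 58) + b*(20*m^2 + 118*m + 12) - 4*m^2 - 24*m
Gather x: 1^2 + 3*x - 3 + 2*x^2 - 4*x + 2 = 2*x^2 - x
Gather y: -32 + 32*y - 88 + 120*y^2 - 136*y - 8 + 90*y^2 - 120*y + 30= 210*y^2 - 224*y - 98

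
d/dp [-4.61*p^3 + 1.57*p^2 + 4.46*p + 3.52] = -13.83*p^2 + 3.14*p + 4.46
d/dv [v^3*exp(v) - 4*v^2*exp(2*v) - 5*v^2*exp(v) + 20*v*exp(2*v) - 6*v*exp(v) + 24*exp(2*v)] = (v^3 - 8*v^2*exp(v) - 2*v^2 + 32*v*exp(v) - 16*v + 68*exp(v) - 6)*exp(v)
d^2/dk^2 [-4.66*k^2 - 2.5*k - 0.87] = -9.32000000000000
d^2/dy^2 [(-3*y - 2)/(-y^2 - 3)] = 2*(4*y^2*(3*y + 2) - (9*y + 2)*(y^2 + 3))/(y^2 + 3)^3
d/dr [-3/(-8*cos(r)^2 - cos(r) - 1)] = 3*(16*cos(r) + 1)*sin(r)/(8*cos(r)^2 + cos(r) + 1)^2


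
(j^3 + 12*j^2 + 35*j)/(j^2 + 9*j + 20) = j*(j + 7)/(j + 4)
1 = 1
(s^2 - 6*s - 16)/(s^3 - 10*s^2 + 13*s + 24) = (s + 2)/(s^2 - 2*s - 3)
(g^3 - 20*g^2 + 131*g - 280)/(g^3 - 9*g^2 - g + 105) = (g - 8)/(g + 3)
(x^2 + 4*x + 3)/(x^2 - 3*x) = (x^2 + 4*x + 3)/(x*(x - 3))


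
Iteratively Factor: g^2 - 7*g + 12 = (g - 3)*(g - 4)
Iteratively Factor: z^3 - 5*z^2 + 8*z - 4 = (z - 1)*(z^2 - 4*z + 4) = (z - 2)*(z - 1)*(z - 2)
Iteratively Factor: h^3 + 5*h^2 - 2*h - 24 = (h + 4)*(h^2 + h - 6) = (h + 3)*(h + 4)*(h - 2)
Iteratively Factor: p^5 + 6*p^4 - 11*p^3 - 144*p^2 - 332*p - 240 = (p + 4)*(p^4 + 2*p^3 - 19*p^2 - 68*p - 60) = (p - 5)*(p + 4)*(p^3 + 7*p^2 + 16*p + 12) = (p - 5)*(p + 3)*(p + 4)*(p^2 + 4*p + 4) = (p - 5)*(p + 2)*(p + 3)*(p + 4)*(p + 2)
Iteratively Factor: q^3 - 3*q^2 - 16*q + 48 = (q - 4)*(q^2 + q - 12) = (q - 4)*(q + 4)*(q - 3)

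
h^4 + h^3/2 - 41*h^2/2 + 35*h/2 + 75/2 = (h - 3)*(h - 5/2)*(h + 1)*(h + 5)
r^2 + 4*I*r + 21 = (r - 3*I)*(r + 7*I)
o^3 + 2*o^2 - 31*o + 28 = (o - 4)*(o - 1)*(o + 7)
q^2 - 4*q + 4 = (q - 2)^2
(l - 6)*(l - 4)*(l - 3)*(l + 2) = l^4 - 11*l^3 + 28*l^2 + 36*l - 144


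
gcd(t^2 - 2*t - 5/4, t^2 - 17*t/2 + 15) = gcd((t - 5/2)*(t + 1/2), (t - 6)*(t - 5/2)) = t - 5/2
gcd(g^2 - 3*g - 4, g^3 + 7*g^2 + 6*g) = g + 1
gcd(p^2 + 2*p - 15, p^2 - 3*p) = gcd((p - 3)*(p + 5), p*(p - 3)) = p - 3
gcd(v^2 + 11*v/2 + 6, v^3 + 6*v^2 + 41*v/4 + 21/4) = v + 3/2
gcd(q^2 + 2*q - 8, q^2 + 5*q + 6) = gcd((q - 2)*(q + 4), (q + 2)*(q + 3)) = 1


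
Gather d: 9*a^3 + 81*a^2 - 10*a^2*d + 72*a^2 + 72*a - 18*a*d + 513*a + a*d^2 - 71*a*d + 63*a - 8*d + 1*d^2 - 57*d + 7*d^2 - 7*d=9*a^3 + 153*a^2 + 648*a + d^2*(a + 8) + d*(-10*a^2 - 89*a - 72)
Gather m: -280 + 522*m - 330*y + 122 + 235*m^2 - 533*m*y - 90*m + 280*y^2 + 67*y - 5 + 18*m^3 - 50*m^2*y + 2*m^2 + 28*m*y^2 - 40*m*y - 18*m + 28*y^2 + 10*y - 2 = 18*m^3 + m^2*(237 - 50*y) + m*(28*y^2 - 573*y + 414) + 308*y^2 - 253*y - 165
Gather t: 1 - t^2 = 1 - t^2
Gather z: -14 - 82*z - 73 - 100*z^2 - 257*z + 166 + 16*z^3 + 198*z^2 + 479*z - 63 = 16*z^3 + 98*z^2 + 140*z + 16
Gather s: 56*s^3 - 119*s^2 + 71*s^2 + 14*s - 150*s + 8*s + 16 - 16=56*s^3 - 48*s^2 - 128*s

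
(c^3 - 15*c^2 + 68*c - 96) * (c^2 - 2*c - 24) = c^5 - 17*c^4 + 74*c^3 + 128*c^2 - 1440*c + 2304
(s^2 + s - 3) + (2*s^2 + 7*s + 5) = 3*s^2 + 8*s + 2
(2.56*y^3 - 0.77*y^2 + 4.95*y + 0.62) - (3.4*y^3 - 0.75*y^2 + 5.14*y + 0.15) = -0.84*y^3 - 0.02*y^2 - 0.19*y + 0.47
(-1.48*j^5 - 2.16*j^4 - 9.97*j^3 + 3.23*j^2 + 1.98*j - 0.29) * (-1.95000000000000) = 2.886*j^5 + 4.212*j^4 + 19.4415*j^3 - 6.2985*j^2 - 3.861*j + 0.5655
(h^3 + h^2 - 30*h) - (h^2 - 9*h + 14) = h^3 - 21*h - 14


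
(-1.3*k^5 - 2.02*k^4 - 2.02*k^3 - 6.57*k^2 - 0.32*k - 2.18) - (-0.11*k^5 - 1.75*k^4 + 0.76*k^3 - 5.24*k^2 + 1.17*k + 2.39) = -1.19*k^5 - 0.27*k^4 - 2.78*k^3 - 1.33*k^2 - 1.49*k - 4.57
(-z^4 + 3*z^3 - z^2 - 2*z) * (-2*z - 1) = 2*z^5 - 5*z^4 - z^3 + 5*z^2 + 2*z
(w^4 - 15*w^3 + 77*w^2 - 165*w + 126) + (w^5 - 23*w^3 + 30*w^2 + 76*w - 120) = w^5 + w^4 - 38*w^3 + 107*w^2 - 89*w + 6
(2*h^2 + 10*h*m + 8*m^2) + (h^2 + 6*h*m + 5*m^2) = 3*h^2 + 16*h*m + 13*m^2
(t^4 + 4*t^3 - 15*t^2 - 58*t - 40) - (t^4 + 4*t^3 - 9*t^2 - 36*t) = -6*t^2 - 22*t - 40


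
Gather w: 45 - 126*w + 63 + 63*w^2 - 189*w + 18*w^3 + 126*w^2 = 18*w^3 + 189*w^2 - 315*w + 108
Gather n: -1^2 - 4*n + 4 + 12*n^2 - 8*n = 12*n^2 - 12*n + 3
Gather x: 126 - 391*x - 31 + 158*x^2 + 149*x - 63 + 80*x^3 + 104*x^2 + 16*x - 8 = 80*x^3 + 262*x^2 - 226*x + 24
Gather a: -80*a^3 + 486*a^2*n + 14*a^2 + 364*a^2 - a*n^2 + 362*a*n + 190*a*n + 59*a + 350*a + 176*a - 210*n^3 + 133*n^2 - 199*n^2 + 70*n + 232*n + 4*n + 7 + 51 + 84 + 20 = -80*a^3 + a^2*(486*n + 378) + a*(-n^2 + 552*n + 585) - 210*n^3 - 66*n^2 + 306*n + 162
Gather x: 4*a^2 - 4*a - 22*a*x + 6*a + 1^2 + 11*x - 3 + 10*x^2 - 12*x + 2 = 4*a^2 + 2*a + 10*x^2 + x*(-22*a - 1)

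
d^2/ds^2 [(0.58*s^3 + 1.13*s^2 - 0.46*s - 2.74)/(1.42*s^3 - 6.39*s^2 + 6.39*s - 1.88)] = (15.082672*s^6 - 37.1420879999999*s^5 - 84.195492*s^4 + 536.521298*s^3 - 958.44462*s^2 + 672.847644*s - 160.991972)/(2.863288*s^9 - 38.654388*s^8 + 212.599134*s^7 - 620.179107*s^6 + 1059.048567*s^5 - 1115.396865*s^4 + 736.559751*s^3 - 298.047492*s^2 + 67.754448*s - 6.644672)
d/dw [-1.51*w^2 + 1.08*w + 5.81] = 1.08 - 3.02*w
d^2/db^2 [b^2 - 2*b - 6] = 2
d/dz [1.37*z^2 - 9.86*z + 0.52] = 2.74*z - 9.86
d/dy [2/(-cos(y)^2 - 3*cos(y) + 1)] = -2*(2*cos(y) + 3)*sin(y)/(sin(y)^2 - 3*cos(y))^2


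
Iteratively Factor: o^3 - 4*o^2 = (o)*(o^2 - 4*o) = o^2*(o - 4)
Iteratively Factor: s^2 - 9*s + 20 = (s - 4)*(s - 5)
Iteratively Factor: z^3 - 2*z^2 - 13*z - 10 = (z + 1)*(z^2 - 3*z - 10) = (z - 5)*(z + 1)*(z + 2)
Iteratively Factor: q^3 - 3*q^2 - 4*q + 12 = (q - 3)*(q^2 - 4) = (q - 3)*(q - 2)*(q + 2)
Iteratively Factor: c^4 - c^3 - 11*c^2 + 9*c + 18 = (c - 3)*(c^3 + 2*c^2 - 5*c - 6) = (c - 3)*(c + 3)*(c^2 - c - 2) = (c - 3)*(c + 1)*(c + 3)*(c - 2)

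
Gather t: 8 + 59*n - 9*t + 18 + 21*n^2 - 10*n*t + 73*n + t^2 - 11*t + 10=21*n^2 + 132*n + t^2 + t*(-10*n - 20) + 36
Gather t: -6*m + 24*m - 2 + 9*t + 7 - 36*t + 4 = 18*m - 27*t + 9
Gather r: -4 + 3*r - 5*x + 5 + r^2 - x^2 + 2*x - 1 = r^2 + 3*r - x^2 - 3*x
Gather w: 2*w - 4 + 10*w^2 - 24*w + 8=10*w^2 - 22*w + 4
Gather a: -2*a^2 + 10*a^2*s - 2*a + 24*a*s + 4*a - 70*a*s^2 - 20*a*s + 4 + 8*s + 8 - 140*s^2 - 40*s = a^2*(10*s - 2) + a*(-70*s^2 + 4*s + 2) - 140*s^2 - 32*s + 12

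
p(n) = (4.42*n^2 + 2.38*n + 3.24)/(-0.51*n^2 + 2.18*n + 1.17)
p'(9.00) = 2.37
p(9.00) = -18.65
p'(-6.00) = 0.33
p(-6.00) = -4.89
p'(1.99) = 5.41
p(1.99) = 7.30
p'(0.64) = 1.60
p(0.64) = 2.79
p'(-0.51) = -1518.50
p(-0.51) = -42.66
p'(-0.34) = -56.03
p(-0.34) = 7.95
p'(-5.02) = 0.39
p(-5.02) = -4.54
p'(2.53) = 8.52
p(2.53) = 10.98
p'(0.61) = 1.51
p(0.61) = 2.74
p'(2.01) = 5.50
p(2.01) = 7.41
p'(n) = (1.02*n - 2.18)*(4.42*n^2 + 2.38*n + 3.24)/(-0.51*n^2 + 2.18*n + 1.17)^2 + (8.84*n + 2.38)/(-0.51*n^2 + 2.18*n + 1.17) = (10.8494*n^2 + 13.6476*n - 4.2786)/(0.2601*n^4 - 2.2236*n^3 + 3.559*n^2 + 5.1012*n + 1.3689)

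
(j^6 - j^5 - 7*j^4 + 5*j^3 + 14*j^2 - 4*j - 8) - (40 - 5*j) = j^6 - j^5 - 7*j^4 + 5*j^3 + 14*j^2 + j - 48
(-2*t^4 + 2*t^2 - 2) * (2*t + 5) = -4*t^5 - 10*t^4 + 4*t^3 + 10*t^2 - 4*t - 10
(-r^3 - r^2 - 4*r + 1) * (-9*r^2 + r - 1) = 9*r^5 + 8*r^4 + 36*r^3 - 12*r^2 + 5*r - 1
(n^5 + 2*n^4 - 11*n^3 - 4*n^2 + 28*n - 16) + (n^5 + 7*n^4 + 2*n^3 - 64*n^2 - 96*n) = 2*n^5 + 9*n^4 - 9*n^3 - 68*n^2 - 68*n - 16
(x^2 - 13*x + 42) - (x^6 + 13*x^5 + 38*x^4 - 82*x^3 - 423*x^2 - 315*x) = -x^6 - 13*x^5 - 38*x^4 + 82*x^3 + 424*x^2 + 302*x + 42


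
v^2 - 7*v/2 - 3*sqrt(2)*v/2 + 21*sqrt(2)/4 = (v - 7/2)*(v - 3*sqrt(2)/2)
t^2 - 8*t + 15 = (t - 5)*(t - 3)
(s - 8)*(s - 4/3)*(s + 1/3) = s^3 - 9*s^2 + 68*s/9 + 32/9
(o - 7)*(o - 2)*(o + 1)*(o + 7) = o^4 - o^3 - 51*o^2 + 49*o + 98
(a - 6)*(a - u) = a^2 - a*u - 6*a + 6*u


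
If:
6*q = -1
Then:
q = -1/6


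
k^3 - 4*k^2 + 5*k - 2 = (k - 2)*(k - 1)^2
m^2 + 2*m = m*(m + 2)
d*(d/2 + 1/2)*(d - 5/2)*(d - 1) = d^4/2 - 5*d^3/4 - d^2/2 + 5*d/4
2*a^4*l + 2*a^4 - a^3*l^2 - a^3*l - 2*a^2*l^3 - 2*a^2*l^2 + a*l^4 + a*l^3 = (-2*a + l)*(-a + l)*(a + l)*(a*l + a)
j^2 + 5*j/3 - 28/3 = (j - 7/3)*(j + 4)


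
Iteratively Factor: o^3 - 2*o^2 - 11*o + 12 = (o - 4)*(o^2 + 2*o - 3) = (o - 4)*(o + 3)*(o - 1)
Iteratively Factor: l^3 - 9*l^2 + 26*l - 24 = (l - 2)*(l^2 - 7*l + 12) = (l - 3)*(l - 2)*(l - 4)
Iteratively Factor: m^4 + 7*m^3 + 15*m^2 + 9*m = (m + 3)*(m^3 + 4*m^2 + 3*m) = m*(m + 3)*(m^2 + 4*m + 3) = m*(m + 3)^2*(m + 1)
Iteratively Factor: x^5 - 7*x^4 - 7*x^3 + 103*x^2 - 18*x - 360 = (x - 5)*(x^4 - 2*x^3 - 17*x^2 + 18*x + 72) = (x - 5)*(x + 2)*(x^3 - 4*x^2 - 9*x + 36) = (x - 5)*(x + 2)*(x + 3)*(x^2 - 7*x + 12) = (x - 5)*(x - 4)*(x + 2)*(x + 3)*(x - 3)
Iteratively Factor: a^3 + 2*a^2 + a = (a + 1)*(a^2 + a) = (a + 1)^2*(a)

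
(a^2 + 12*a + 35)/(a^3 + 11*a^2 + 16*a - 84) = (a + 5)/(a^2 + 4*a - 12)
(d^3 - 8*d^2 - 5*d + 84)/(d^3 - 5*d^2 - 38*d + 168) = (d + 3)/(d + 6)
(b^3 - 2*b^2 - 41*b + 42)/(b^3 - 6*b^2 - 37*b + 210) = (b - 1)/(b - 5)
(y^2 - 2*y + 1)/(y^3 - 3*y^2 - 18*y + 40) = (y^2 - 2*y + 1)/(y^3 - 3*y^2 - 18*y + 40)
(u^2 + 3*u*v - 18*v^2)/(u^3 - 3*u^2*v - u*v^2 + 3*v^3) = (u + 6*v)/(u^2 - v^2)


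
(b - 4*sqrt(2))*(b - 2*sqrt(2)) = b^2 - 6*sqrt(2)*b + 16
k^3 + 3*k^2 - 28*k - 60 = (k - 5)*(k + 2)*(k + 6)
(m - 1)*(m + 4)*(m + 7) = m^3 + 10*m^2 + 17*m - 28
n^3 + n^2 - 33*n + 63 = (n - 3)^2*(n + 7)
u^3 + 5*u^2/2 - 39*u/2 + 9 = (u - 3)*(u - 1/2)*(u + 6)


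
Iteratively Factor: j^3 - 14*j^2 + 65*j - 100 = (j - 5)*(j^2 - 9*j + 20) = (j - 5)^2*(j - 4)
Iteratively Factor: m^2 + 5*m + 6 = (m + 2)*(m + 3)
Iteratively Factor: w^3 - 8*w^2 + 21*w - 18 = (w - 3)*(w^2 - 5*w + 6) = (w - 3)^2*(w - 2)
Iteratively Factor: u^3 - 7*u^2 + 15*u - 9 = (u - 3)*(u^2 - 4*u + 3) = (u - 3)*(u - 1)*(u - 3)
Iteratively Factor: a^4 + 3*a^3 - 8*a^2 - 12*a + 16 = (a - 1)*(a^3 + 4*a^2 - 4*a - 16) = (a - 1)*(a + 4)*(a^2 - 4) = (a - 2)*(a - 1)*(a + 4)*(a + 2)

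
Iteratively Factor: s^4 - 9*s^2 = (s)*(s^3 - 9*s) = s^2*(s^2 - 9) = s^2*(s - 3)*(s + 3)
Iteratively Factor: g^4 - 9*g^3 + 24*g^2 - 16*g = (g - 1)*(g^3 - 8*g^2 + 16*g) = g*(g - 1)*(g^2 - 8*g + 16) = g*(g - 4)*(g - 1)*(g - 4)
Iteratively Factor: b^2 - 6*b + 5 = (b - 1)*(b - 5)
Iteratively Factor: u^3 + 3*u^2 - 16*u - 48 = (u - 4)*(u^2 + 7*u + 12) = (u - 4)*(u + 4)*(u + 3)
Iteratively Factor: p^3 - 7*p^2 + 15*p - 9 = (p - 1)*(p^2 - 6*p + 9) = (p - 3)*(p - 1)*(p - 3)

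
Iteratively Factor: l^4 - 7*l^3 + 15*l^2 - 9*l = (l - 1)*(l^3 - 6*l^2 + 9*l) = (l - 3)*(l - 1)*(l^2 - 3*l) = l*(l - 3)*(l - 1)*(l - 3)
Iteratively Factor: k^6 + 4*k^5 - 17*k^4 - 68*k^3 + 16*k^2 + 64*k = (k)*(k^5 + 4*k^4 - 17*k^3 - 68*k^2 + 16*k + 64) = k*(k - 1)*(k^4 + 5*k^3 - 12*k^2 - 80*k - 64) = k*(k - 1)*(k + 1)*(k^3 + 4*k^2 - 16*k - 64) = k*(k - 4)*(k - 1)*(k + 1)*(k^2 + 8*k + 16) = k*(k - 4)*(k - 1)*(k + 1)*(k + 4)*(k + 4)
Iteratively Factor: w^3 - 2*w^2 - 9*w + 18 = (w + 3)*(w^2 - 5*w + 6) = (w - 3)*(w + 3)*(w - 2)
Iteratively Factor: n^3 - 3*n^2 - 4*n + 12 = (n + 2)*(n^2 - 5*n + 6) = (n - 2)*(n + 2)*(n - 3)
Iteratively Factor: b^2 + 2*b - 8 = (b + 4)*(b - 2)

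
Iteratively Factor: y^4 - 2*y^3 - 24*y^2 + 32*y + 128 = (y - 4)*(y^3 + 2*y^2 - 16*y - 32) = (y - 4)*(y + 2)*(y^2 - 16) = (y - 4)*(y + 2)*(y + 4)*(y - 4)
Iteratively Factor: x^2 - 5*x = (x - 5)*(x)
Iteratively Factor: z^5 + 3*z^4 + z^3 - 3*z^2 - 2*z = (z + 1)*(z^4 + 2*z^3 - z^2 - 2*z) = (z + 1)*(z + 2)*(z^3 - z) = (z + 1)^2*(z + 2)*(z^2 - z) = z*(z + 1)^2*(z + 2)*(z - 1)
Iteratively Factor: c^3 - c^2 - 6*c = (c + 2)*(c^2 - 3*c) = (c - 3)*(c + 2)*(c)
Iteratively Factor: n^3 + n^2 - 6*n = (n)*(n^2 + n - 6) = n*(n + 3)*(n - 2)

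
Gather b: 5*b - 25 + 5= 5*b - 20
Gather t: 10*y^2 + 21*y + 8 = 10*y^2 + 21*y + 8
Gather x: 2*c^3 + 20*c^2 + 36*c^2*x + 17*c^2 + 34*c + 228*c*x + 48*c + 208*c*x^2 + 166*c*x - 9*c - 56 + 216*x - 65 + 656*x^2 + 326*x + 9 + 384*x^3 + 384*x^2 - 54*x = 2*c^3 + 37*c^2 + 73*c + 384*x^3 + x^2*(208*c + 1040) + x*(36*c^2 + 394*c + 488) - 112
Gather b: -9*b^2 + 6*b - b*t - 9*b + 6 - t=-9*b^2 + b*(-t - 3) - t + 6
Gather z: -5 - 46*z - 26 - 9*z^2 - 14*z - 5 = -9*z^2 - 60*z - 36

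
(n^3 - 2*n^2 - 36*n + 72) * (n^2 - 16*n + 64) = n^5 - 18*n^4 + 60*n^3 + 520*n^2 - 3456*n + 4608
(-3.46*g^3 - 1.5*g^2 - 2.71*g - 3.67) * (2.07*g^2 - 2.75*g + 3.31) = -7.1622*g^5 + 6.41*g^4 - 12.9373*g^3 - 5.1094*g^2 + 1.1224*g - 12.1477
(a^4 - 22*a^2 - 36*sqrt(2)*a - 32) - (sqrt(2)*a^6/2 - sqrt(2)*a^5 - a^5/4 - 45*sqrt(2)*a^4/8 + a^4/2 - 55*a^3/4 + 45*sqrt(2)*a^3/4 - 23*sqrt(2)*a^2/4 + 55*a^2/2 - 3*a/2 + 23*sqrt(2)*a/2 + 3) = -sqrt(2)*a^6/2 + a^5/4 + sqrt(2)*a^5 + a^4/2 + 45*sqrt(2)*a^4/8 - 45*sqrt(2)*a^3/4 + 55*a^3/4 - 99*a^2/2 + 23*sqrt(2)*a^2/4 - 95*sqrt(2)*a/2 + 3*a/2 - 35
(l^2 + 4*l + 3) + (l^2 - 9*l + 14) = 2*l^2 - 5*l + 17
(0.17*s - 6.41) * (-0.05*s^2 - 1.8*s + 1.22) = -0.0085*s^3 + 0.0145*s^2 + 11.7454*s - 7.8202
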